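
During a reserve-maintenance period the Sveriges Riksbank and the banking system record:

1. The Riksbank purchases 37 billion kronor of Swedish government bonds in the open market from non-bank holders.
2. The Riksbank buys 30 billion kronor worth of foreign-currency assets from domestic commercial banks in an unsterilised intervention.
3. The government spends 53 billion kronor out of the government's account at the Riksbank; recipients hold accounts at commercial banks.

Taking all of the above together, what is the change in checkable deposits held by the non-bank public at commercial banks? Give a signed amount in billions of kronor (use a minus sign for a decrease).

+90 billion

Riksbank balance sheet:
  Assets:      Securities +37B, Foreign assets +30B
  Liabilities: Bank reserves +120B, Government deposits −53B
Commercial banking system:
  Assets:      Reserves at CB +120B, Foreign assets −30B
  Liabilities: Checkable deposits +90B
So the change in checkable deposits held by the non-bank public at commercial banks is +90 billion.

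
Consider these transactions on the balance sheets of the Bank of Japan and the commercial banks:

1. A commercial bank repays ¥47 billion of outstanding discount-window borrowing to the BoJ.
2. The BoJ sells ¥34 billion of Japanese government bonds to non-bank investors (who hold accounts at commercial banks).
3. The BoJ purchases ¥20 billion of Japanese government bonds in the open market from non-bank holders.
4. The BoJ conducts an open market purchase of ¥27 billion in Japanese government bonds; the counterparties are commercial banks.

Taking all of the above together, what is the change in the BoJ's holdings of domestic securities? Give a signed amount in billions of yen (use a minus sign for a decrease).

+¥13 billion

BoJ balance sheet:
  Assets:      Securities +¥13B, Loans to banks −¥47B
  Liabilities: Bank reserves −¥34B
Commercial banking system:
  Assets:      Reserves at CB −¥34B, Securities −¥27B
  Liabilities: Checkable deposits −¥14B, Borrowings from CB −¥47B
So the change in the BoJ's holdings of domestic securities is +¥13 billion.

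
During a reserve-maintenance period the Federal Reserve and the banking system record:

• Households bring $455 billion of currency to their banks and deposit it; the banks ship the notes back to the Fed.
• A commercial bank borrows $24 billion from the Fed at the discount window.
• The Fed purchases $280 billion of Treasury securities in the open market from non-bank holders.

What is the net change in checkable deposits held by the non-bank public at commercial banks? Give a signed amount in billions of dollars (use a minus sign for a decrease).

+$735 billion

Fed balance sheet:
  Assets:      Securities +$280B, Loans to banks +$24B
  Liabilities: Bank reserves +$759B, Currency in circulation −$455B
Commercial banking system:
  Assets:      Reserves at CB +$759B
  Liabilities: Checkable deposits +$735B, Borrowings from CB +$24B
So the change in checkable deposits held by the non-bank public at commercial banks is +$735 billion.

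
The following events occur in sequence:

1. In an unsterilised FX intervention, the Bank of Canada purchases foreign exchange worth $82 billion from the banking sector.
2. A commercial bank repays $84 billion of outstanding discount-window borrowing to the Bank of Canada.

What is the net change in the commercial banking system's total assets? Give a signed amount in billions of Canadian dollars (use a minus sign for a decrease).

-$84 billion

FX purchase $82 billion: just an asset swap on bank balance sheets → 0.
Discount-window repayment $84 billion: bank balance sheets shrink → −$84B.
Net: 0 − 84 = -$84 billion.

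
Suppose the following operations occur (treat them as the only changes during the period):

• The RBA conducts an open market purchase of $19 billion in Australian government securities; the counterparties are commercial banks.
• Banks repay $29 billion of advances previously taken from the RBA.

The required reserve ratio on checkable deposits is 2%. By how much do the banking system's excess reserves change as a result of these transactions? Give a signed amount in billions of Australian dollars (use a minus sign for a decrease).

OMO purchase (from banks) $19 billion: reserves +$19B, deposits 0.
Discount-window repayment $29 billion: reserves −$29B, deposits 0.
Totals: Δreserves = −$10B, Δdeposits = 0.
Δrequired reserves = 2% × 0 = 0.
Δexcess reserves = Δreserves − Δrequired = −$10B − (0) = -$10 billion.

-$10 billion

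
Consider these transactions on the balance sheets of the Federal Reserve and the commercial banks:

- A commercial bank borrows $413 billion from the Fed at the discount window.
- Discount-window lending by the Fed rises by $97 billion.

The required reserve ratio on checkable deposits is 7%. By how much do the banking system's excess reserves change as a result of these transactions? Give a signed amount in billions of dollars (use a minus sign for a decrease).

Discount-window loan $413 billion: reserves +$413B, deposits 0.
Discount-window loan $97 billion: reserves +$97B, deposits 0.
Totals: Δreserves = +$510B, Δdeposits = 0.
Δrequired reserves = 7% × 0 = 0.
Δexcess reserves = Δreserves − Δrequired = +$510B − (0) = +$510 billion.

+$510 billion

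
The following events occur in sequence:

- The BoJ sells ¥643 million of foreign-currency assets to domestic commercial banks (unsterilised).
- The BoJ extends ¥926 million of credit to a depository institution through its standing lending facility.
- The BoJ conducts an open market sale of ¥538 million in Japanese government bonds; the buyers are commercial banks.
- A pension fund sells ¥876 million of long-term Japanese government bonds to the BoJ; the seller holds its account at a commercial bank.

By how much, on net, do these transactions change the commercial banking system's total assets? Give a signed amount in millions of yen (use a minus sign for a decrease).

FX sale ¥643 million: just an asset swap on bank balance sheets → 0.
Discount-window loan ¥926 million: bank balance sheets expand → +¥926M.
OMO sale (to banks) ¥538 million: just an asset swap on bank balance sheets → 0.
Asset purchase (from non-banks) ¥876 million: bank balance sheets expand → +¥876M.
Net: 0 + 926 + 0 + 876 = +¥1802 million.

+¥1802 million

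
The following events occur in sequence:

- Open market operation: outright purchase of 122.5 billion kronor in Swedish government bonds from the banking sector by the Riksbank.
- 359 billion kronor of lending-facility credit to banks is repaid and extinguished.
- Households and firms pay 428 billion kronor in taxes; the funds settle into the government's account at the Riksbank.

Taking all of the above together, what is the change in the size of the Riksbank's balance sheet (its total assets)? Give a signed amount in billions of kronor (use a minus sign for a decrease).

-236.5 billion

OMO purchase (from banks) 122.5 billion kronor: a Riksbank asset is acquired → +122.5B.
Discount-window repayment 359 billion kronor: a Riksbank asset is shed → −359B.
Government account inflow 428 billion kronor: only the composition of liabilities changes → 0.
Net: 122.5 − 359 + 0 = -236.5 billion.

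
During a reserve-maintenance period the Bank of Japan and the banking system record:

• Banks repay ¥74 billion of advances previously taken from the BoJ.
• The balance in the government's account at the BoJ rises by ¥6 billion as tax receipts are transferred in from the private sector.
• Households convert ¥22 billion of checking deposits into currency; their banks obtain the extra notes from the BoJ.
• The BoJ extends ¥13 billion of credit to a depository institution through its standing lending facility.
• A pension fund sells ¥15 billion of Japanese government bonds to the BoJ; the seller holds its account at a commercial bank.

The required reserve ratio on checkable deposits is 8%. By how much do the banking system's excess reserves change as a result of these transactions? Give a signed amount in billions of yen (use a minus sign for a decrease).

-¥72.96 billion

Discount-window repayment ¥74 billion: reserves −¥74B, deposits 0.
Government account inflow ¥6 billion: reserves −¥6B, deposits −¥6B.
Currency withdrawal ¥22 billion: reserves −¥22B, deposits −¥22B.
Discount-window loan ¥13 billion: reserves +¥13B, deposits 0.
Asset purchase (from non-banks) ¥15 billion: reserves +¥15B, deposits +¥15B.
Totals: Δreserves = −¥74B, Δdeposits = −¥13B.
Δrequired reserves = 8% × −¥13B = −¥1.04B.
Δexcess reserves = Δreserves − Δrequired = −¥74B − (−¥1.04B) = -¥72.96 billion.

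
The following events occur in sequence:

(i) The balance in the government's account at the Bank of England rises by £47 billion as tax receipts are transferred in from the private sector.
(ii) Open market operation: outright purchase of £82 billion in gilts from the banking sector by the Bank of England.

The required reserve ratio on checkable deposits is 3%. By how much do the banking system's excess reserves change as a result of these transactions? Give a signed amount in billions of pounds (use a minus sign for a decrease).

+£36.41 billion

Government account inflow £47 billion: reserves −£47B, deposits −£47B.
OMO purchase (from banks) £82 billion: reserves +£82B, deposits 0.
Totals: Δreserves = +£35B, Δdeposits = −£47B.
Δrequired reserves = 3% × −£47B = −£1.41B.
Δexcess reserves = Δreserves − Δrequired = +£35B − (−£1.41B) = +£36.41 billion.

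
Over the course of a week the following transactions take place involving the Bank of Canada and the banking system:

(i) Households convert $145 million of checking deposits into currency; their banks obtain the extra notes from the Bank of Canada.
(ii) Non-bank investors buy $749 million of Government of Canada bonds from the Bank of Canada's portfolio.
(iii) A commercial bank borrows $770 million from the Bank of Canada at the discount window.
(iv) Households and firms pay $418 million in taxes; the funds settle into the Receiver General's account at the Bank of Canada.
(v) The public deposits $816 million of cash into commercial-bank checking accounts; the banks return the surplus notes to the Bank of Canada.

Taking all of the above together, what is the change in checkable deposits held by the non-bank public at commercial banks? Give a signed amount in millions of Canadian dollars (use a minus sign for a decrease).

-$496 million

Currency withdrawal $145 million: non-bank counterparties' bank balances fall → −$145M.
Asset sale (to non-banks) $749 million: non-bank counterparties' bank balances fall → −$749M.
Discount-window loan $770 million: the counterparty is a bank, so public deposits are unchanged → 0.
Government account inflow $418 million: non-bank counterparties' bank balances fall → −$418M.
Currency deposit $816 million: non-bank counterparties' bank balances rise → +$816M.
Net: −145 − 749 + 0 − 418 + 816 = -$496 million.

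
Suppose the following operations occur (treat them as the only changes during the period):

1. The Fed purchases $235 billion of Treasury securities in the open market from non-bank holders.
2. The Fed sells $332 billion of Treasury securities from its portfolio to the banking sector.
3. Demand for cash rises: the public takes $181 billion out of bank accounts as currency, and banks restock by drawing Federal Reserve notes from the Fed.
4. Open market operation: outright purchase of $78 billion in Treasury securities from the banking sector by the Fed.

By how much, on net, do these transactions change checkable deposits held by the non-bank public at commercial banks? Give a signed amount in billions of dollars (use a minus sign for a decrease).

+$54 billion

Fed balance sheet:
  Assets:      Securities −$19B
  Liabilities: Bank reserves −$200B, Currency in circulation +$181B
Commercial banking system:
  Assets:      Reserves at CB −$200B, Securities +$254B
  Liabilities: Checkable deposits +$54B
So the change in checkable deposits held by the non-bank public at commercial banks is +$54 billion.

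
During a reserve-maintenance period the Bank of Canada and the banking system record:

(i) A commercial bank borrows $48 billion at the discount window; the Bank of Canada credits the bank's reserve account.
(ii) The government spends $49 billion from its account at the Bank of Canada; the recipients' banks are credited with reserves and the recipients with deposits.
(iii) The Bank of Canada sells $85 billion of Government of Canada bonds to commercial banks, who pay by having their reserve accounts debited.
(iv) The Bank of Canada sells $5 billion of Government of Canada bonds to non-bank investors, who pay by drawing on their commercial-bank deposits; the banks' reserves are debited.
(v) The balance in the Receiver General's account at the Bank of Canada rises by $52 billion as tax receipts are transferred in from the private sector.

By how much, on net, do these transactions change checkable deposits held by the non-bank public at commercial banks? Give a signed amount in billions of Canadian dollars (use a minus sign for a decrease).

Discount-window loan $48 billion: the counterparty is a bank, so public deposits are unchanged → 0.
Government spending $49 billion: non-bank counterparties' bank balances rise → +$49B.
OMO sale (to banks) $85 billion: the counterparty is a bank, so public deposits are unchanged → 0.
Asset sale (to non-banks) $5 billion: non-bank counterparties' bank balances fall → −$5B.
Government account inflow $52 billion: non-bank counterparties' bank balances fall → −$52B.
Net: 0 + 49 + 0 − 5 − 52 = -$8 billion.

-$8 billion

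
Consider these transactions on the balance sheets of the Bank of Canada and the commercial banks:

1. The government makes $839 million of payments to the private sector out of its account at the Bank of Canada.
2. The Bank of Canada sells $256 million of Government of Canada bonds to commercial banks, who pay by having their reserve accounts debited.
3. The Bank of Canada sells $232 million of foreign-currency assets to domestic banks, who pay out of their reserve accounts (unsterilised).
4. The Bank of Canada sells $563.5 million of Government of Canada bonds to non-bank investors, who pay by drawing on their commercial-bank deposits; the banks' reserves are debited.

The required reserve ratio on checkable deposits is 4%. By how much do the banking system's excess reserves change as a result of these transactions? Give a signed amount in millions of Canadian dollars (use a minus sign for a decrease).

-$223.52 million

Government spending $839 million: reserves +$839M, deposits +$839M.
OMO sale (to banks) $256 million: reserves −$256M, deposits 0.
FX sale $232 million: reserves −$232M, deposits 0.
Asset sale (to non-banks) $563.5 million: reserves −$563.5M, deposits −$563.5M.
Totals: Δreserves = −$212.5M, Δdeposits = +$275.5M.
Δrequired reserves = 4% × +$275.5M = +$11.02M.
Δexcess reserves = Δreserves − Δrequired = −$212.5M − (+$11.02M) = -$223.52 million.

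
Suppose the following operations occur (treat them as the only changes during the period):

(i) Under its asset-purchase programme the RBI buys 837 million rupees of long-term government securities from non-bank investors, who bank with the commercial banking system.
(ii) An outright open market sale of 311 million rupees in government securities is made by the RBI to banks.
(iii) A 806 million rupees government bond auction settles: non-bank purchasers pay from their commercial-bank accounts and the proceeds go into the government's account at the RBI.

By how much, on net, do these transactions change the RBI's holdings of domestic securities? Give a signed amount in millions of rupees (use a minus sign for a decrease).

+526 million

Asset purchase (from non-banks) 837 million rupees: securities added to the RBI's portfolio → +837M.
OMO sale (to banks) 311 million rupees: securities removed from the RBI's portfolio → −311M.
Government account inflow 806 million rupees: the RBI's securities portfolio is untouched → 0.
Net: 837 − 311 + 0 = +526 million.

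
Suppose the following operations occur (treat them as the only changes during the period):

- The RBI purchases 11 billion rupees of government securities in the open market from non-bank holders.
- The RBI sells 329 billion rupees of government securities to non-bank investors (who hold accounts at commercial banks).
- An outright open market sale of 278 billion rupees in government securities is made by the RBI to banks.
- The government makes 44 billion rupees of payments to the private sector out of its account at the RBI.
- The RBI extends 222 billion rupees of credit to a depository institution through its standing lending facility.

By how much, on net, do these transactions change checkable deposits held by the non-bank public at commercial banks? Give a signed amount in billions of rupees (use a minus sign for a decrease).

-274 billion

Asset purchase (from non-banks) 11 billion rupees: non-bank counterparties' bank balances rise → +11B.
Asset sale (to non-banks) 329 billion rupees: non-bank counterparties' bank balances fall → −329B.
OMO sale (to banks) 278 billion rupees: the counterparty is a bank, so public deposits are unchanged → 0.
Government spending 44 billion rupees: non-bank counterparties' bank balances rise → +44B.
Discount-window loan 222 billion rupees: the counterparty is a bank, so public deposits are unchanged → 0.
Net: 11 − 329 + 0 + 44 + 0 = -274 billion.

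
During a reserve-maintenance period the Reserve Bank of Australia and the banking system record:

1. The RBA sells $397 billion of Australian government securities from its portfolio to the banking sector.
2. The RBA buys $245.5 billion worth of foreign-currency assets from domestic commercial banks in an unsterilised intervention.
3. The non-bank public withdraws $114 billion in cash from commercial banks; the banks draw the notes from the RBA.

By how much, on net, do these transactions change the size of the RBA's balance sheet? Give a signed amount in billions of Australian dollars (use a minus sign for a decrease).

-$151.5 billion

RBA balance sheet:
  Assets:      Securities −$397B, Foreign assets +$245.5B
  Liabilities: Bank reserves −$265.5B, Currency in circulation +$114B
Change in total RBA assets = -$151.5 billion.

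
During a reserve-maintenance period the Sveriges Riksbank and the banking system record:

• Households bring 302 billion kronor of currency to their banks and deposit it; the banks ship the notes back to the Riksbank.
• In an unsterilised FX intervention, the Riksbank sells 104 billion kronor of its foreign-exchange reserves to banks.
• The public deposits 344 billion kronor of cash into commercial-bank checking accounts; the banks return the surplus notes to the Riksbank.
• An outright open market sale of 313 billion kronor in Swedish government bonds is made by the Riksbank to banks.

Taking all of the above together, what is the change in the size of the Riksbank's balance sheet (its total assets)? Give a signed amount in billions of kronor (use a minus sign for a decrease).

Riksbank balance sheet:
  Assets:      Securities −313B, Foreign assets −104B
  Liabilities: Bank reserves +229B, Currency in circulation −646B
Commercial banking system:
  Assets:      Reserves at CB +229B, Securities +313B, Foreign assets +104B
  Liabilities: Checkable deposits +646B
Change in total Riksbank assets = -417 billion.

-417 billion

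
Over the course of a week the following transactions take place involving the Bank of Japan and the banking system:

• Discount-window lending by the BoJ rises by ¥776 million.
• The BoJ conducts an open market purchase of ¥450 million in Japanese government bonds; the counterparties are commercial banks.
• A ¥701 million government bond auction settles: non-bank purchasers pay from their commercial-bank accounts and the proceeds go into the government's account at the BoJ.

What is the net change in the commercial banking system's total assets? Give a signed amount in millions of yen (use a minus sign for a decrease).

Discount-window loan ¥776 million: bank balance sheets expand → +¥776M.
OMO purchase (from banks) ¥450 million: just an asset swap on bank balance sheets → 0.
Government account inflow ¥701 million: bank balance sheets shrink → −¥701M.
Net: 776 + 0 − 701 = +¥75 million.

+¥75 million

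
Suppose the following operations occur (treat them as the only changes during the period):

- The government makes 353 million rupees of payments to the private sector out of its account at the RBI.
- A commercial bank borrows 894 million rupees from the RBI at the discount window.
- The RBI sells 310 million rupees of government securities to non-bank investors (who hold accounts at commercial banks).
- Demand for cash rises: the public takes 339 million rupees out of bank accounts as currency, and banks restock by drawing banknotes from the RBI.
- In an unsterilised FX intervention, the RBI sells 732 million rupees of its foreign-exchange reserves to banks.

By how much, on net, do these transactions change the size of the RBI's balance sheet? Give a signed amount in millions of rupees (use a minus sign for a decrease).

RBI balance sheet:
  Assets:      Securities −310M, Loans to banks +894M, Foreign assets −732M
  Liabilities: Bank reserves −134M, Currency in circulation +339M, Government deposits −353M
Commercial banking system:
  Assets:      Reserves at CB −134M, Foreign assets +732M
  Liabilities: Checkable deposits −296M, Borrowings from CB +894M
Change in total RBI assets = -148 million.

-148 million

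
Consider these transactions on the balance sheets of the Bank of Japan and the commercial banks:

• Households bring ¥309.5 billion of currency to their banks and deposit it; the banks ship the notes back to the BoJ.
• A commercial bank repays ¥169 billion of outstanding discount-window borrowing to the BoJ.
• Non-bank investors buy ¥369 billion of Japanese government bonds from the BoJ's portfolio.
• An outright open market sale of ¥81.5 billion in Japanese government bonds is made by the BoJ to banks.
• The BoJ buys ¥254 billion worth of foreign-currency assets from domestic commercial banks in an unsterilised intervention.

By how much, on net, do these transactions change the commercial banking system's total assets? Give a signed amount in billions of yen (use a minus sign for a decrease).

-¥228.5 billion

BoJ balance sheet:
  Assets:      Securities −¥450.5B, Loans to banks −¥169B, Foreign assets +¥254B
  Liabilities: Bank reserves −¥56B, Currency in circulation −¥309.5B
Commercial banking system:
  Assets:      Reserves at CB −¥56B, Securities +¥81.5B, Foreign assets −¥254B
  Liabilities: Checkable deposits −¥59.5B, Borrowings from CB −¥169B
Change in total bank assets = -¥228.5 billion.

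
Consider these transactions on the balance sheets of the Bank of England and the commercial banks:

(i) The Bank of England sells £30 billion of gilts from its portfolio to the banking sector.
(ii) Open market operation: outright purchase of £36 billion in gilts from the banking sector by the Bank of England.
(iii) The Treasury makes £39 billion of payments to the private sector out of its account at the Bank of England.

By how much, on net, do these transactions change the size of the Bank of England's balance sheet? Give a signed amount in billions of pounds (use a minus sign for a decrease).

Bank of England balance sheet:
  Assets:      Securities +£6B
  Liabilities: Bank reserves +£45B, Government deposits −£39B
Change in total Bank of England assets = +£6 billion.

+£6 billion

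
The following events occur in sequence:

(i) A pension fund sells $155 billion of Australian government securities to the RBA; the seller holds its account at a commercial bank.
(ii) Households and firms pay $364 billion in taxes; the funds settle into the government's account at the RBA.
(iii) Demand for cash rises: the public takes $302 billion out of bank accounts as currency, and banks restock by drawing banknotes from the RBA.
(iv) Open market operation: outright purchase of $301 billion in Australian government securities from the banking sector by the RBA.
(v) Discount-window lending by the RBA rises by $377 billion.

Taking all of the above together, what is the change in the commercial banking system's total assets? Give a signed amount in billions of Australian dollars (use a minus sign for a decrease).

-$134 billion

RBA balance sheet:
  Assets:      Securities +$456B, Loans to banks +$377B
  Liabilities: Bank reserves +$167B, Currency in circulation +$302B, Government deposits +$364B
Commercial banking system:
  Assets:      Reserves at CB +$167B, Securities −$301B
  Liabilities: Checkable deposits −$511B, Borrowings from CB +$377B
Change in total bank assets = -$134 billion.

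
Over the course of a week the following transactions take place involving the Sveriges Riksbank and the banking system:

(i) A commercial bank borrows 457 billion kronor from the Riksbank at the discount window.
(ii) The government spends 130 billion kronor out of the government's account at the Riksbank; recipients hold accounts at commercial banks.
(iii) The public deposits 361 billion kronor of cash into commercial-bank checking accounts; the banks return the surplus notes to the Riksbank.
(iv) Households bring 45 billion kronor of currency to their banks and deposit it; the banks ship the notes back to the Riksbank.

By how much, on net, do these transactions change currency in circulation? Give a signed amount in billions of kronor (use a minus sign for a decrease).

Discount-window loan 457 billion kronor: no currency enters or leaves circulation → 0.
Government spending 130 billion kronor: no currency enters or leaves circulation → 0.
Currency deposit 361 billion kronor: notes return to the central bank → −361B.
Currency deposit 45 billion kronor: notes return to the central bank → −45B.
Net: 0 + 0 − 361 − 45 = -406 billion.

-406 billion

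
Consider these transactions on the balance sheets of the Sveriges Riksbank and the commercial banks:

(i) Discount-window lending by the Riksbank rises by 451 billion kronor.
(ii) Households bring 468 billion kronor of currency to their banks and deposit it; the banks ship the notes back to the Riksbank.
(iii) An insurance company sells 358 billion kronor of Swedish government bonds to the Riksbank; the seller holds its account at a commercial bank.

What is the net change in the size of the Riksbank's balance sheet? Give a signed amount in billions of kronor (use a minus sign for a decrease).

Discount-window loan 451 billion kronor: a Riksbank asset is acquired → +451B.
Currency deposit 468 billion kronor: only the composition of liabilities changes → 0.
Asset purchase (from non-banks) 358 billion kronor: a Riksbank asset is acquired → +358B.
Net: 451 + 0 + 358 = +809 billion.

+809 billion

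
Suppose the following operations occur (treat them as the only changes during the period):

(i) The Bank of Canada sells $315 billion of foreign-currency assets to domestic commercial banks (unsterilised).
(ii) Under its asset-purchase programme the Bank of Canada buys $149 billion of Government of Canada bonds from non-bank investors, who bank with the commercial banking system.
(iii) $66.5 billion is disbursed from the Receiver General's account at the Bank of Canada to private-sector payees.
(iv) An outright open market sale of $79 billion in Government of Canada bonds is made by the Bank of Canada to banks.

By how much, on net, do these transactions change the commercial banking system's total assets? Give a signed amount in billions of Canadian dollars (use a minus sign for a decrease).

FX sale $315 billion: just an asset swap on bank balance sheets → 0.
Asset purchase (from non-banks) $149 billion: bank balance sheets expand → +$149B.
Government spending $66.5 billion: bank balance sheets expand → +$66.5B.
OMO sale (to banks) $79 billion: just an asset swap on bank balance sheets → 0.
Net: 0 + 149 + 66.5 + 0 = +$215.5 billion.

+$215.5 billion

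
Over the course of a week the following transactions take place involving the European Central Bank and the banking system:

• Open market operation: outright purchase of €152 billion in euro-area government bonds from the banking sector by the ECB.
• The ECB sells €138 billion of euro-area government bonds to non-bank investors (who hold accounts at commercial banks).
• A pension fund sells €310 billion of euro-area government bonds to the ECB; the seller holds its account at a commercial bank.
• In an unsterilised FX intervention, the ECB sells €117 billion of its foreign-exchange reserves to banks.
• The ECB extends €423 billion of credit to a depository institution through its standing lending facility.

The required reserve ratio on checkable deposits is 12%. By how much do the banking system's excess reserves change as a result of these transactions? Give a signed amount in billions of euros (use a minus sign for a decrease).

+€609.36 billion

OMO purchase (from banks) €152 billion: reserves +€152B, deposits 0.
Asset sale (to non-banks) €138 billion: reserves −€138B, deposits −€138B.
Asset purchase (from non-banks) €310 billion: reserves +€310B, deposits +€310B.
FX sale €117 billion: reserves −€117B, deposits 0.
Discount-window loan €423 billion: reserves +€423B, deposits 0.
Totals: Δreserves = +€630B, Δdeposits = +€172B.
Δrequired reserves = 12% × +€172B = +€20.64B.
Δexcess reserves = Δreserves − Δrequired = +€630B − (+€20.64B) = +€609.36 billion.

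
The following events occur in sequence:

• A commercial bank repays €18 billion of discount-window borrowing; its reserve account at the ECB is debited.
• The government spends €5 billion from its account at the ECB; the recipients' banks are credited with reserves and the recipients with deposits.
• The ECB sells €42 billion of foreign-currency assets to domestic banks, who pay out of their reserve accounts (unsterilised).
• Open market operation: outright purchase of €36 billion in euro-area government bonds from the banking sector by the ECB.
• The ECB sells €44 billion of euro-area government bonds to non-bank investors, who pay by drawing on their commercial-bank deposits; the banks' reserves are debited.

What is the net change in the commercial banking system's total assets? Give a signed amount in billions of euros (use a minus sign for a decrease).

-€57 billion

ECB balance sheet:
  Assets:      Securities −€8B, Loans to banks −€18B, Foreign assets −€42B
  Liabilities: Bank reserves −€63B, Government deposits −€5B
Commercial banking system:
  Assets:      Reserves at CB −€63B, Securities −€36B, Foreign assets +€42B
  Liabilities: Checkable deposits −€39B, Borrowings from CB −€18B
Change in total bank assets = -€57 billion.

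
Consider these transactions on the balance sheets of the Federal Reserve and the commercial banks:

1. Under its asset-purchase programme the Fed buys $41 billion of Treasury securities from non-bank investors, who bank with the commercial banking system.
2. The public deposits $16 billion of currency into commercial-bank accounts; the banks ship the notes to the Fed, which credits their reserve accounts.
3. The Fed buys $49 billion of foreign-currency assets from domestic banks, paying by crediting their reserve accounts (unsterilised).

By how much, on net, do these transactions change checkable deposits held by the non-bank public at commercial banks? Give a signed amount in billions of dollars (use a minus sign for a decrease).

+$57 billion

Fed balance sheet:
  Assets:      Securities +$41B, Foreign assets +$49B
  Liabilities: Bank reserves +$106B, Currency in circulation −$16B
Commercial banking system:
  Assets:      Reserves at CB +$106B, Foreign assets −$49B
  Liabilities: Checkable deposits +$57B
So the change in checkable deposits held by the non-bank public at commercial banks is +$57 billion.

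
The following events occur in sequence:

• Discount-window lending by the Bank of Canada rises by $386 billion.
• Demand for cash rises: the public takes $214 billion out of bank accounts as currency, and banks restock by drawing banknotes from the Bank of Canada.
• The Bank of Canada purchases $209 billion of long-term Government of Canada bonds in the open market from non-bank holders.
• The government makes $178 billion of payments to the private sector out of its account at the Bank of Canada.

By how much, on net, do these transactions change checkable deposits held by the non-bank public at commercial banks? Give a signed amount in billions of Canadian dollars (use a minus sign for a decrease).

+$173 billion

Discount-window loan $386 billion: the counterparty is a bank, so public deposits are unchanged → 0.
Currency withdrawal $214 billion: non-bank counterparties' bank balances fall → −$214B.
Asset purchase (from non-banks) $209 billion: non-bank counterparties' bank balances rise → +$209B.
Government spending $178 billion: non-bank counterparties' bank balances rise → +$178B.
Net: 0 − 214 + 209 + 178 = +$173 billion.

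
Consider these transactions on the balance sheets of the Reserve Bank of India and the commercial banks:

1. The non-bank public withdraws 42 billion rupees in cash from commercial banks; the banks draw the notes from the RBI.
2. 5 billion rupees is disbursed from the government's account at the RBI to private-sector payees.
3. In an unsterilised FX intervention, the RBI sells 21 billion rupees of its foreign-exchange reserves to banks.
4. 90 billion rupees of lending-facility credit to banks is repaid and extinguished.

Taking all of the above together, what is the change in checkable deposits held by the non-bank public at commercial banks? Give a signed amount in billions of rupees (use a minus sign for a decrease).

Currency withdrawal 42 billion rupees: non-bank counterparties' bank balances fall → −42B.
Government spending 5 billion rupees: non-bank counterparties' bank balances rise → +5B.
FX sale 21 billion rupees: the counterparty is a bank, so public deposits are unchanged → 0.
Discount-window repayment 90 billion rupees: the counterparty is a bank, so public deposits are unchanged → 0.
Net: −42 + 5 + 0 + 0 = -37 billion.

-37 billion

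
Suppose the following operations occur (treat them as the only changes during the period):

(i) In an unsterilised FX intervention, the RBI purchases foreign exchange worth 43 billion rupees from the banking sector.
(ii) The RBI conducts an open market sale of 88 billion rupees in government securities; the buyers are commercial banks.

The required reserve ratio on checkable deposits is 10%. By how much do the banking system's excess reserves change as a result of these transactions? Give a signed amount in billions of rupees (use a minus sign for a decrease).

FX purchase 43 billion rupees: reserves +43B, deposits 0.
OMO sale (to banks) 88 billion rupees: reserves −88B, deposits 0.
Totals: Δreserves = −45B, Δdeposits = 0.
Δrequired reserves = 10% × 0 = 0.
Δexcess reserves = Δreserves − Δrequired = −45B − (0) = -45 billion.

-45 billion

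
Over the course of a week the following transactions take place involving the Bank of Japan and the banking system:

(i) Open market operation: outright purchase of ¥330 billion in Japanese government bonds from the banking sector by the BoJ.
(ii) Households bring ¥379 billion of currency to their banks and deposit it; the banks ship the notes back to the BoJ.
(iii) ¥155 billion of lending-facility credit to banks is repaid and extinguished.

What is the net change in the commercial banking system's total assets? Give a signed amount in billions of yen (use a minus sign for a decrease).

OMO purchase (from banks) ¥330 billion: just an asset swap on bank balance sheets → 0.
Currency deposit ¥379 billion: bank balance sheets expand → +¥379B.
Discount-window repayment ¥155 billion: bank balance sheets shrink → −¥155B.
Net: 0 + 379 − 155 = +¥224 billion.

+¥224 billion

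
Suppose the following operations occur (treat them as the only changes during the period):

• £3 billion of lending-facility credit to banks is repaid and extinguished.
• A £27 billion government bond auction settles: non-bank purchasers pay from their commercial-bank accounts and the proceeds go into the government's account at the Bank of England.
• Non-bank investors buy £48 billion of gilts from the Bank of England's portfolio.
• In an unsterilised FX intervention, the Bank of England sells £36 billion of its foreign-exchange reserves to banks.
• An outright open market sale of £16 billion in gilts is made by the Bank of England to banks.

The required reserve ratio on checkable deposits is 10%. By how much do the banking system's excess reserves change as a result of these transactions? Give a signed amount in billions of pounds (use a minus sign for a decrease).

Discount-window repayment £3 billion: reserves −£3B, deposits 0.
Government account inflow £27 billion: reserves −£27B, deposits −£27B.
Asset sale (to non-banks) £48 billion: reserves −£48B, deposits −£48B.
FX sale £36 billion: reserves −£36B, deposits 0.
OMO sale (to banks) £16 billion: reserves −£16B, deposits 0.
Totals: Δreserves = −£130B, Δdeposits = −£75B.
Δrequired reserves = 10% × −£75B = −£7.5B.
Δexcess reserves = Δreserves − Δrequired = −£130B − (−£7.5B) = -£122.5 billion.

-£122.5 billion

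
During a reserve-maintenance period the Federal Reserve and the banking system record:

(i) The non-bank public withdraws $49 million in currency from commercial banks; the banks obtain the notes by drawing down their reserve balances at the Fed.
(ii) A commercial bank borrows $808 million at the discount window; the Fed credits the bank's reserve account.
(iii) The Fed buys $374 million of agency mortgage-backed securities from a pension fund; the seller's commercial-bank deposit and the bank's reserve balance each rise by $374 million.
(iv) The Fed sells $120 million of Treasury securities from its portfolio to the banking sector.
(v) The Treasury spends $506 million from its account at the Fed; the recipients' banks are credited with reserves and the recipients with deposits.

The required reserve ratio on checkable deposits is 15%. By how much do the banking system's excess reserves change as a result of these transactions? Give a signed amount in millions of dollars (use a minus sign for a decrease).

+$1394.35 million

Currency withdrawal $49 million: reserves −$49M, deposits −$49M.
Discount-window loan $808 million: reserves +$808M, deposits 0.
Asset purchase (from non-banks) $374 million: reserves +$374M, deposits +$374M.
OMO sale (to banks) $120 million: reserves −$120M, deposits 0.
Government spending $506 million: reserves +$506M, deposits +$506M.
Totals: Δreserves = +$1519M, Δdeposits = +$831M.
Δrequired reserves = 15% × +$831M = +$124.65M.
Δexcess reserves = Δreserves − Δrequired = +$1519M − (+$124.65M) = +$1394.35 million.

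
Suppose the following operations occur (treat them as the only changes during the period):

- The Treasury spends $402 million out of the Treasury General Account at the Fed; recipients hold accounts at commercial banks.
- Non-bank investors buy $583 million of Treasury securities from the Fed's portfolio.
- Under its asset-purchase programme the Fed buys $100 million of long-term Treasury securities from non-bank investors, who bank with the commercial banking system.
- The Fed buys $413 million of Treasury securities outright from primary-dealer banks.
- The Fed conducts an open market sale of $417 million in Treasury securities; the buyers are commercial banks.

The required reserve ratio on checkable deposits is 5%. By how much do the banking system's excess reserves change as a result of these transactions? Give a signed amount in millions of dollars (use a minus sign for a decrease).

-$80.95 million

Government spending $402 million: reserves +$402M, deposits +$402M.
Asset sale (to non-banks) $583 million: reserves −$583M, deposits −$583M.
Asset purchase (from non-banks) $100 million: reserves +$100M, deposits +$100M.
OMO purchase (from banks) $413 million: reserves +$413M, deposits 0.
OMO sale (to banks) $417 million: reserves −$417M, deposits 0.
Totals: Δreserves = −$85M, Δdeposits = −$81M.
Δrequired reserves = 5% × −$81M = −$4.05M.
Δexcess reserves = Δreserves − Δrequired = −$85M − (−$4.05M) = -$80.95 million.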